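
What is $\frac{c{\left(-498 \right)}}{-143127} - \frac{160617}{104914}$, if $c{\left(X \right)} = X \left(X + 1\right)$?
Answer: $- \frac{16318491281}{5005342026} \approx -3.2602$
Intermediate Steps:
$c{\left(X \right)} = X \left(1 + X\right)$
$\frac{c{\left(-498 \right)}}{-143127} - \frac{160617}{104914} = \frac{\left(-498\right) \left(1 - 498\right)}{-143127} - \frac{160617}{104914} = \left(-498\right) \left(-497\right) \left(- \frac{1}{143127}\right) - \frac{160617}{104914} = 247506 \left(- \frac{1}{143127}\right) - \frac{160617}{104914} = - \frac{82502}{47709} - \frac{160617}{104914} = - \frac{16318491281}{5005342026}$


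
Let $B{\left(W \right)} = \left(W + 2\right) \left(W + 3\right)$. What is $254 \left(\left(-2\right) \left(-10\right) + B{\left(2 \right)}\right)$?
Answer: $10160$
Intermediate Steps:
$B{\left(W \right)} = \left(2 + W\right) \left(3 + W\right)$
$254 \left(\left(-2\right) \left(-10\right) + B{\left(2 \right)}\right) = 254 \left(\left(-2\right) \left(-10\right) + \left(6 + 2^{2} + 5 \cdot 2\right)\right) = 254 \left(20 + \left(6 + 4 + 10\right)\right) = 254 \left(20 + 20\right) = 254 \cdot 40 = 10160$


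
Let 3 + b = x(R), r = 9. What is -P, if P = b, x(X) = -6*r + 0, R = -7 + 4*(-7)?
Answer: 57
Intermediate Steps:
R = -35 (R = -7 - 28 = -35)
x(X) = -54 (x(X) = -6*9 + 0 = -54 + 0 = -54)
b = -57 (b = -3 - 54 = -57)
P = -57
-P = -1*(-57) = 57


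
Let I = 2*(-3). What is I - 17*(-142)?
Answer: 2408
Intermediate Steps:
I = -6
I - 17*(-142) = -6 - 17*(-142) = -6 + 2414 = 2408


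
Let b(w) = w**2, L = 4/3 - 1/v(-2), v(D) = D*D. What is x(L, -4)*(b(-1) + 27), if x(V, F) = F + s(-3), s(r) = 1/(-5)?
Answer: -588/5 ≈ -117.60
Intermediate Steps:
v(D) = D**2
s(r) = -1/5
L = 13/12 (L = 4/3 - 1/((-2)**2) = 4*(1/3) - 1/4 = 4/3 - 1*1/4 = 4/3 - 1/4 = 13/12 ≈ 1.0833)
x(V, F) = -1/5 + F (x(V, F) = F - 1/5 = -1/5 + F)
x(L, -4)*(b(-1) + 27) = (-1/5 - 4)*((-1)**2 + 27) = -21*(1 + 27)/5 = -21/5*28 = -588/5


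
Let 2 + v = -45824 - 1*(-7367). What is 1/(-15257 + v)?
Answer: -1/53716 ≈ -1.8616e-5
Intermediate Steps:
v = -38459 (v = -2 + (-45824 - 1*(-7367)) = -2 + (-45824 + 7367) = -2 - 38457 = -38459)
1/(-15257 + v) = 1/(-15257 - 38459) = 1/(-53716) = -1/53716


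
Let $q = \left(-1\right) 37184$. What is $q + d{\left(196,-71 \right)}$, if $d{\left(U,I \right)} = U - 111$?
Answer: $-37099$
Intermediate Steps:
$d{\left(U,I \right)} = -111 + U$
$q = -37184$
$q + d{\left(196,-71 \right)} = -37184 + \left(-111 + 196\right) = -37184 + 85 = -37099$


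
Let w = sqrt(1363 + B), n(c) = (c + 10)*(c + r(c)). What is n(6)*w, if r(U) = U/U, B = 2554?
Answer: 112*sqrt(3917) ≈ 7009.6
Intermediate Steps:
r(U) = 1
n(c) = (1 + c)*(10 + c) (n(c) = (c + 10)*(c + 1) = (10 + c)*(1 + c) = (1 + c)*(10 + c))
w = sqrt(3917) (w = sqrt(1363 + 2554) = sqrt(3917) ≈ 62.586)
n(6)*w = (10 + 6**2 + 11*6)*sqrt(3917) = (10 + 36 + 66)*sqrt(3917) = 112*sqrt(3917)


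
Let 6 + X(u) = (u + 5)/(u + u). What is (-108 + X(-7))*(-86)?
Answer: 68542/7 ≈ 9791.7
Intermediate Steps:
X(u) = -6 + (5 + u)/(2*u) (X(u) = -6 + (u + 5)/(u + u) = -6 + (5 + u)/((2*u)) = -6 + (5 + u)*(1/(2*u)) = -6 + (5 + u)/(2*u))
(-108 + X(-7))*(-86) = (-108 + (½)*(5 - 11*(-7))/(-7))*(-86) = (-108 + (½)*(-⅐)*(5 + 77))*(-86) = (-108 + (½)*(-⅐)*82)*(-86) = (-108 - 41/7)*(-86) = -797/7*(-86) = 68542/7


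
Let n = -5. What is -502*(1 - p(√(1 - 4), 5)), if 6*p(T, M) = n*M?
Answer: -7781/3 ≈ -2593.7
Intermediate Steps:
p(T, M) = -5*M/6 (p(T, M) = (-5*M)/6 = -5*M/6)
-502*(1 - p(√(1 - 4), 5)) = -502*(1 - (-5)*5/6) = -502*(1 - 1*(-25/6)) = -502*(1 + 25/6) = -502*31/6 = -7781/3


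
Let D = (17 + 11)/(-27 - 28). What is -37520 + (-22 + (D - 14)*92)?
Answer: -2138226/55 ≈ -38877.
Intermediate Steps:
D = -28/55 (D = 28/(-55) = 28*(-1/55) = -28/55 ≈ -0.50909)
-37520 + (-22 + (D - 14)*92) = -37520 + (-22 + (-28/55 - 14)*92) = -37520 + (-22 - 798/55*92) = -37520 + (-22 - 73416/55) = -37520 - 74626/55 = -2138226/55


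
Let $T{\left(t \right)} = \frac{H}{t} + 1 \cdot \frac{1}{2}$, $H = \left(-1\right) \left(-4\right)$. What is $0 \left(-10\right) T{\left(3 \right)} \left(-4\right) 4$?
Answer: $0$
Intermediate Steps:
$H = 4$
$T{\left(t \right)} = \frac{1}{2} + \frac{4}{t}$ ($T{\left(t \right)} = \frac{4}{t} + 1 \cdot \frac{1}{2} = \frac{4}{t} + \frac{1}{2} = \frac{1}{2} + \frac{4}{t}$)
$0 \left(-10\right) T{\left(3 \right)} \left(-4\right) 4 = 0 \left(-10\right) \frac{8 + 3}{2 \cdot 3} \left(-4\right) 4 = 0 \cdot \frac{1}{2} \cdot \frac{1}{3} \cdot 11 \left(-4\right) 4 = 0 \cdot \frac{11}{6} \left(-4\right) 4 = 0 \left(\left(- \frac{22}{3}\right) 4\right) = 0 \left(- \frac{88}{3}\right) = 0$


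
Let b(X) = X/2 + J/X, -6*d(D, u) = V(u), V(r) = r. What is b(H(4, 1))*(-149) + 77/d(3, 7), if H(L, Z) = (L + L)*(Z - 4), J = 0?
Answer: 1722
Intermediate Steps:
d(D, u) = -u/6
H(L, Z) = 2*L*(-4 + Z) (H(L, Z) = (2*L)*(-4 + Z) = 2*L*(-4 + Z))
b(X) = X/2 (b(X) = X/2 + 0/X = X*(½) + 0 = X/2 + 0 = X/2)
b(H(4, 1))*(-149) + 77/d(3, 7) = ((2*4*(-4 + 1))/2)*(-149) + 77/((-⅙*7)) = ((2*4*(-3))/2)*(-149) + 77/(-7/6) = ((½)*(-24))*(-149) + 77*(-6/7) = -12*(-149) - 66 = 1788 - 66 = 1722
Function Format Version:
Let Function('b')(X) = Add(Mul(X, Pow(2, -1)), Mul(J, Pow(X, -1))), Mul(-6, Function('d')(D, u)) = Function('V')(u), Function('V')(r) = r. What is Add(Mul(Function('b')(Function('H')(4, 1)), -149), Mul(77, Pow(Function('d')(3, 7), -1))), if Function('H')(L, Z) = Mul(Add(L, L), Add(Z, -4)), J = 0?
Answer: 1722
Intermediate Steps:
Function('d')(D, u) = Mul(Rational(-1, 6), u)
Function('H')(L, Z) = Mul(2, L, Add(-4, Z)) (Function('H')(L, Z) = Mul(Mul(2, L), Add(-4, Z)) = Mul(2, L, Add(-4, Z)))
Function('b')(X) = Mul(Rational(1, 2), X) (Function('b')(X) = Add(Mul(X, Pow(2, -1)), Mul(0, Pow(X, -1))) = Add(Mul(X, Rational(1, 2)), 0) = Add(Mul(Rational(1, 2), X), 0) = Mul(Rational(1, 2), X))
Add(Mul(Function('b')(Function('H')(4, 1)), -149), Mul(77, Pow(Function('d')(3, 7), -1))) = Add(Mul(Mul(Rational(1, 2), Mul(2, 4, Add(-4, 1))), -149), Mul(77, Pow(Mul(Rational(-1, 6), 7), -1))) = Add(Mul(Mul(Rational(1, 2), Mul(2, 4, -3)), -149), Mul(77, Pow(Rational(-7, 6), -1))) = Add(Mul(Mul(Rational(1, 2), -24), -149), Mul(77, Rational(-6, 7))) = Add(Mul(-12, -149), -66) = Add(1788, -66) = 1722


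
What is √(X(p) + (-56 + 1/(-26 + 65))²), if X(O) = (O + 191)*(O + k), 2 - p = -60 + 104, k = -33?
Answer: I*√12231686/39 ≈ 89.677*I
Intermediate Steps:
p = -42 (p = 2 - (-60 + 104) = 2 - 1*44 = 2 - 44 = -42)
X(O) = (-33 + O)*(191 + O) (X(O) = (O + 191)*(O - 33) = (191 + O)*(-33 + O) = (-33 + O)*(191 + O))
√(X(p) + (-56 + 1/(-26 + 65))²) = √((-6303 + (-42)² + 158*(-42)) + (-56 + 1/(-26 + 65))²) = √((-6303 + 1764 - 6636) + (-56 + 1/39)²) = √(-11175 + (-56 + 1/39)²) = √(-11175 + (-2183/39)²) = √(-11175 + 4765489/1521) = √(-12231686/1521) = I*√12231686/39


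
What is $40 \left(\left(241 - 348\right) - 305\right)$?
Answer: $-16480$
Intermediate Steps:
$40 \left(\left(241 - 348\right) - 305\right) = 40 \left(-107 - 305\right) = 40 \left(-412\right) = -16480$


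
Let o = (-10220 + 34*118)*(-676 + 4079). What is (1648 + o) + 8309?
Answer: -21115867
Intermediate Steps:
o = -21125824 (o = (-10220 + 4012)*3403 = -6208*3403 = -21125824)
(1648 + o) + 8309 = (1648 - 21125824) + 8309 = -21124176 + 8309 = -21115867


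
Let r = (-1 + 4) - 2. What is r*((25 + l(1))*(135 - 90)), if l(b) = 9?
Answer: 1530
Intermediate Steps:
r = 1 (r = 3 - 2 = 1)
r*((25 + l(1))*(135 - 90)) = 1*((25 + 9)*(135 - 90)) = 1*(34*45) = 1*1530 = 1530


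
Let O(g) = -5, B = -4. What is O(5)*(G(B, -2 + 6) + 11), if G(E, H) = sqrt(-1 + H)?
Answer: -55 - 5*sqrt(3) ≈ -63.660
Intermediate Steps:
O(5)*(G(B, -2 + 6) + 11) = -5*(sqrt(-1 + (-2 + 6)) + 11) = -5*(sqrt(-1 + 4) + 11) = -5*(sqrt(3) + 11) = -5*(11 + sqrt(3)) = -55 - 5*sqrt(3)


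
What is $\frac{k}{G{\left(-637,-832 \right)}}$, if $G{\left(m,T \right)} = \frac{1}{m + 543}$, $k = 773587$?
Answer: $-72717178$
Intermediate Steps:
$G{\left(m,T \right)} = \frac{1}{543 + m}$
$\frac{k}{G{\left(-637,-832 \right)}} = \frac{773587}{\frac{1}{543 - 637}} = \frac{773587}{\frac{1}{-94}} = \frac{773587}{- \frac{1}{94}} = 773587 \left(-94\right) = -72717178$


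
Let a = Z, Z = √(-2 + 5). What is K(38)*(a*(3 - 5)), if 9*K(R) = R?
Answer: -76*√3/9 ≈ -14.626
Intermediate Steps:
K(R) = R/9
Z = √3 ≈ 1.7320
a = √3 ≈ 1.7320
K(38)*(a*(3 - 5)) = ((⅑)*38)*(√3*(3 - 5)) = 38*(√3*(-2))/9 = 38*(-2*√3)/9 = -76*√3/9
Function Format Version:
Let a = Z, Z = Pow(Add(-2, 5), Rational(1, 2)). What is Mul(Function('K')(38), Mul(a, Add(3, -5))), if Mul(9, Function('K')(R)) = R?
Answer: Mul(Rational(-76, 9), Pow(3, Rational(1, 2))) ≈ -14.626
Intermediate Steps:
Function('K')(R) = Mul(Rational(1, 9), R)
Z = Pow(3, Rational(1, 2)) ≈ 1.7320
a = Pow(3, Rational(1, 2)) ≈ 1.7320
Mul(Function('K')(38), Mul(a, Add(3, -5))) = Mul(Mul(Rational(1, 9), 38), Mul(Pow(3, Rational(1, 2)), Add(3, -5))) = Mul(Rational(38, 9), Mul(Pow(3, Rational(1, 2)), -2)) = Mul(Rational(38, 9), Mul(-2, Pow(3, Rational(1, 2)))) = Mul(Rational(-76, 9), Pow(3, Rational(1, 2)))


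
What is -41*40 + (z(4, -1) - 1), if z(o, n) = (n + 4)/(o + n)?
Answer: -1640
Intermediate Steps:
z(o, n) = (4 + n)/(n + o)
-41*40 + (z(4, -1) - 1) = -41*40 + ((4 - 1)/(-1 + 4) - 1) = -1640 + (3/3 - 1) = -1640 + ((⅓)*3 - 1) = -1640 + (1 - 1) = -1640 + 0 = -1640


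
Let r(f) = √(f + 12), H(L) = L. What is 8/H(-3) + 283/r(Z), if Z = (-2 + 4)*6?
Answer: -8/3 + 283*√6/12 ≈ 55.100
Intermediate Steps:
Z = 12 (Z = 2*6 = 12)
r(f) = √(12 + f)
8/H(-3) + 283/r(Z) = 8/(-3) + 283/(√(12 + 12)) = 8*(-⅓) + 283/(√24) = -8/3 + 283/((2*√6)) = -8/3 + 283*(√6/12) = -8/3 + 283*√6/12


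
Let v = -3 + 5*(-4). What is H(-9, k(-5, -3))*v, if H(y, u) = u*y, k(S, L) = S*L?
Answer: 3105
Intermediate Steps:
k(S, L) = L*S
v = -23 (v = -3 - 20 = -23)
H(-9, k(-5, -3))*v = (-3*(-5)*(-9))*(-23) = (15*(-9))*(-23) = -135*(-23) = 3105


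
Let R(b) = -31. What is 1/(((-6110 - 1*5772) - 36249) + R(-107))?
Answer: -1/48162 ≈ -2.0763e-5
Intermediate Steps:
1/(((-6110 - 1*5772) - 36249) + R(-107)) = 1/(((-6110 - 1*5772) - 36249) - 31) = 1/(((-6110 - 5772) - 36249) - 31) = 1/((-11882 - 36249) - 31) = 1/(-48131 - 31) = 1/(-48162) = -1/48162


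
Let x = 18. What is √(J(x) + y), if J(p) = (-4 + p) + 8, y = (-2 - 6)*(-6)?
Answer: √70 ≈ 8.3666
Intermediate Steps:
y = 48 (y = -8*(-6) = 48)
J(p) = 4 + p
√(J(x) + y) = √((4 + 18) + 48) = √(22 + 48) = √70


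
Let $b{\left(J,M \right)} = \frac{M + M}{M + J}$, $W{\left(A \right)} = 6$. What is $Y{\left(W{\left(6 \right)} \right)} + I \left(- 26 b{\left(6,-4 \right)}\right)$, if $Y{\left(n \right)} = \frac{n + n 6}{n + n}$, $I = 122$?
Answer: $\frac{25383}{2} \approx 12692.0$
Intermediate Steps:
$b{\left(J,M \right)} = \frac{2 M}{J + M}$
$Y{\left(n \right)} = \frac{7}{2}$ ($Y{\left(n \right)} = \frac{n + 6 n}{2 n} = 7 n \frac{1}{2 n} = \frac{7}{2}$)
$Y{\left(W{\left(6 \right)} \right)} + I \left(- 26 b{\left(6,-4 \right)}\right) = \frac{7}{2} + 122 \left(- 26 \cdot 2 \left(-4\right) \frac{1}{6 - 4}\right) = \frac{7}{2} + 122 \left(- 26 \cdot 2 \left(-4\right) \frac{1}{2}\right) = \frac{7}{2} + 122 \left(\left(-26\right) \left(-4\right)\right) = \frac{7}{2} + 122 \cdot 104 = \frac{7}{2} + 12688 = \frac{25383}{2}$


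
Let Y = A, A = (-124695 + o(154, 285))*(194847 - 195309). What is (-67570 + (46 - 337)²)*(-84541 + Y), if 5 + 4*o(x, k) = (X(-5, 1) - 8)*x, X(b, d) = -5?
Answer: 1976538066365/2 ≈ 9.8827e+11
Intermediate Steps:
o(x, k) = -5/4 - 13*x/4 (o(x, k) = -5/4 + ((-5 - 8)*x)/4 = -5/4 + (-13*x)/4 = -5/4 - 13*x/4)
A = 115681797/2 (A = (-124695 + (-5/4 - 13/4*154))*(194847 - 195309) = (-124695 + (-5/4 - 1001/2))*(-462) = (-124695 - 2007/4)*(-462) = -500787/4*(-462) = 115681797/2 ≈ 5.7841e+7)
Y = 115681797/2 ≈ 5.7841e+7
(-67570 + (46 - 337)²)*(-84541 + Y) = (-67570 + (46 - 337)²)*(-84541 + 115681797/2) = (-67570 + (-291)²)*(115512715/2) = (-67570 + 84681)*(115512715/2) = 17111*(115512715/2) = 1976538066365/2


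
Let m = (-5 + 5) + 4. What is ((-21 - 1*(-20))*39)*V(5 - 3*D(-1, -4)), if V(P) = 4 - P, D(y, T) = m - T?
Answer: -897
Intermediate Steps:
m = 4 (m = 0 + 4 = 4)
D(y, T) = 4 - T
((-21 - 1*(-20))*39)*V(5 - 3*D(-1, -4)) = ((-21 - 1*(-20))*39)*(4 - (5 - 3*(4 - 1*(-4)))) = ((-21 + 20)*39)*(4 - (5 - 3*(4 + 4))) = (-1*39)*(4 - (5 - 3*8)) = -39*(4 - (5 - 24)) = -39*(4 - 1*(-19)) = -39*(4 + 19) = -39*23 = -897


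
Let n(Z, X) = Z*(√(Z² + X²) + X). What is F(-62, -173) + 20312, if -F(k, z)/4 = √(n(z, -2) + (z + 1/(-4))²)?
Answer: 20312 - √(485785 - 2768*√29933) ≈ 20229.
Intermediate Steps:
n(Z, X) = Z*(X + √(X² + Z²)) (n(Z, X) = Z*(√(X² + Z²) + X) = Z*(X + √(X² + Z²)))
F(k, z) = -4*√((-¼ + z)² + z*(-2 + √(4 + z²))) (F(k, z) = -4*√(z*(-2 + √((-2)² + z²)) + (z + 1/(-4))²) = -4*√(z*(-2 + √(4 + z²)) + (z - ¼)²) = -4*√(z*(-2 + √(4 + z²)) + (-¼ + z)²) = -4*√((-¼ + z)² + z*(-2 + √(4 + z²))))
F(-62, -173) + 20312 = -√((-1 + 4*(-173))² + 16*(-173)*(-2 + √(4 + (-173)²))) + 20312 = -√((-1 - 692)² + 16*(-173)*(-2 + √(4 + 29929))) + 20312 = -√((-693)² + 16*(-173)*(-2 + √29933)) + 20312 = -√(480249 + (5536 - 2768*√29933)) + 20312 = -√(485785 - 2768*√29933) + 20312 = 20312 - √(485785 - 2768*√29933)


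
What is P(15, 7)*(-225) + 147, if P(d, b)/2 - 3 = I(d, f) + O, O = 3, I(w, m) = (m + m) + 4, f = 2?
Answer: -6153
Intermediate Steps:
I(w, m) = 4 + 2*m (I(w, m) = 2*m + 4 = 4 + 2*m)
P(d, b) = 28 (P(d, b) = 6 + 2*((4 + 2*2) + 3) = 6 + 2*((4 + 4) + 3) = 6 + 2*(8 + 3) = 6 + 2*11 = 6 + 22 = 28)
P(15, 7)*(-225) + 147 = 28*(-225) + 147 = -6300 + 147 = -6153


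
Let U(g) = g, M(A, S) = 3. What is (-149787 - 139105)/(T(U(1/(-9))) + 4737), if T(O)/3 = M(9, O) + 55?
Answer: -288892/4911 ≈ -58.826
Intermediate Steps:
T(O) = 174 (T(O) = 3*(3 + 55) = 3*58 = 174)
(-149787 - 139105)/(T(U(1/(-9))) + 4737) = (-149787 - 139105)/(174 + 4737) = -288892/4911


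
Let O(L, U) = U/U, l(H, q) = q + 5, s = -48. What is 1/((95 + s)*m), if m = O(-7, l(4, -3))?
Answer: 1/47 ≈ 0.021277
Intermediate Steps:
l(H, q) = 5 + q
O(L, U) = 1
m = 1
1/((95 + s)*m) = 1/((95 - 48)*1) = 1/(47*1) = 1/47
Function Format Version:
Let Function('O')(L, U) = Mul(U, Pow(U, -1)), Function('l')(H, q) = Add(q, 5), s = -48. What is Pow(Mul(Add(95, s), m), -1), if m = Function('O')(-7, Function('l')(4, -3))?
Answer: Rational(1, 47) ≈ 0.021277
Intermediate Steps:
Function('l')(H, q) = Add(5, q)
Function('O')(L, U) = 1
m = 1
Pow(Mul(Add(95, s), m), -1) = Pow(Mul(Add(95, -48), 1), -1) = Pow(Mul(47, 1), -1) = Pow(47, -1) = Rational(1, 47)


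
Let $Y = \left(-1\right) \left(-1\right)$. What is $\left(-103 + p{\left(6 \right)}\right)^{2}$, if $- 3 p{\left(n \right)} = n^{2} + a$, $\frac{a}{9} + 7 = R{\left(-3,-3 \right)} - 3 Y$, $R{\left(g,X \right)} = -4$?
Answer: $5329$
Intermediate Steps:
$Y = 1$
$a = -126$ ($a = -63 + 9 \left(-4 - 3\right) = -63 + 9 \left(-7\right) = -63 - 63 = -126$)
$p{\left(n \right)} = 42 - \frac{n^{2}}{3}$ ($p{\left(n \right)} = - \frac{n^{2} - 126}{3} = - \frac{-126 + n^{2}}{3} = 42 - \frac{n^{2}}{3}$)
$\left(-103 + p{\left(6 \right)}\right)^{2} = \left(-103 + \left(42 - \frac{6^{2}}{3}\right)\right)^{2} = \left(-103 + \left(42 - 12\right)\right)^{2} = \left(-103 + 30\right)^{2} = \left(-73\right)^{2} = 5329$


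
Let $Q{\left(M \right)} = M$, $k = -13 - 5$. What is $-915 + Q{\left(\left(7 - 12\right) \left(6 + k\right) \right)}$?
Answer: $-855$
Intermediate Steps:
$k = -18$ ($k = -13 - 5 = -18$)
$-915 + Q{\left(\left(7 - 12\right) \left(6 + k\right) \right)} = -915 + \left(7 - 12\right) \left(6 - 18\right) = -915 - -60 = -915 + 60 = -855$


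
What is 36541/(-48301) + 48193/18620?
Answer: 1647376673/899364620 ≈ 1.8317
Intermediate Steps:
36541/(-48301) + 48193/18620 = 36541*(-1/48301) + 48193*(1/18620) = -36541/48301 + 48193/18620 = 1647376673/899364620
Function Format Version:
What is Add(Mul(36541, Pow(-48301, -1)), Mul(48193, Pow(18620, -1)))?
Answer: Rational(1647376673, 899364620) ≈ 1.8317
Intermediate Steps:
Add(Mul(36541, Pow(-48301, -1)), Mul(48193, Pow(18620, -1))) = Add(Mul(36541, Rational(-1, 48301)), Mul(48193, Rational(1, 18620))) = Add(Rational(-36541, 48301), Rational(48193, 18620)) = Rational(1647376673, 899364620)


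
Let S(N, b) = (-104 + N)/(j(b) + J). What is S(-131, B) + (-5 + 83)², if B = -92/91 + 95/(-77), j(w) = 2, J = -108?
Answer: 645139/106 ≈ 6086.2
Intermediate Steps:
B = -321/143 (B = -92*1/91 + 95*(-1/77) = -92/91 - 95/77 = -321/143 ≈ -2.2448)
S(N, b) = 52/53 - N/106 (S(N, b) = (-104 + N)/(2 - 108) = (-104 + N)/(-106) = (-104 + N)*(-1/106) = 52/53 - N/106)
S(-131, B) + (-5 + 83)² = (52/53 - 1/106*(-131)) + (-5 + 83)² = (52/53 + 131/106) + 78² = 235/106 + 6084 = 645139/106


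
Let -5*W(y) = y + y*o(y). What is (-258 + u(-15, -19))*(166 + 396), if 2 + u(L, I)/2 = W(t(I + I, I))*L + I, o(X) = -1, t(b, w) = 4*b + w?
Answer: -168600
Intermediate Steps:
t(b, w) = w + 4*b
W(y) = 0 (W(y) = -(y + y*(-1))/5 = -(y - y)/5 = -⅕*0 = 0)
u(L, I) = -4 + 2*I (u(L, I) = -4 + 2*(0*L + I) = -4 + 2*(0 + I) = -4 + 2*I)
(-258 + u(-15, -19))*(166 + 396) = (-258 + (-4 + 2*(-19)))*(166 + 396) = (-258 + (-4 - 38))*562 = (-258 - 42)*562 = -300*562 = -168600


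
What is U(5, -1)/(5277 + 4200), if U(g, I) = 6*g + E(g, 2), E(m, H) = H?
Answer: 32/9477 ≈ 0.0033766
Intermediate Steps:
U(g, I) = 2 + 6*g (U(g, I) = 6*g + 2 = 2 + 6*g)
U(5, -1)/(5277 + 4200) = (2 + 6*5)/(5277 + 4200) = (2 + 30)/9477 = 32*(1/9477) = 32/9477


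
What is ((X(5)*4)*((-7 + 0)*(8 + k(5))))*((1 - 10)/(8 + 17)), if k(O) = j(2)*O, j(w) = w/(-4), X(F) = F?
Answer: 1386/5 ≈ 277.20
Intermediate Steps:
j(w) = -w/4 (j(w) = w*(-1/4) = -w/4)
k(O) = -O/2 (k(O) = (-1/4*2)*O = -O/2)
((X(5)*4)*((-7 + 0)*(8 + k(5))))*((1 - 10)/(8 + 17)) = ((5*4)*((-7 + 0)*(8 - 1/2*5)))*((1 - 10)/(8 + 17)) = (20*(-7*(8 - 5/2)))*(-9/25) = (20*(-7*11/2))*(-9*1/25) = (20*(-77/2))*(-9/25) = -770*(-9/25) = 1386/5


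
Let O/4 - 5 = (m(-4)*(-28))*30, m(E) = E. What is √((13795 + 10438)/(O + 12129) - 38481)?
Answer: 2*I*√6299155054691/25589 ≈ 196.16*I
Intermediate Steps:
O = 13460 (O = 20 + 4*(-4*(-28)*30) = 20 + 4*(112*30) = 20 + 4*3360 = 20 + 13440 = 13460)
√((13795 + 10438)/(O + 12129) - 38481) = √((13795 + 10438)/(13460 + 12129) - 38481) = √(24233/25589 - 38481) = √(-984666076/25589) = 2*I*√6299155054691/25589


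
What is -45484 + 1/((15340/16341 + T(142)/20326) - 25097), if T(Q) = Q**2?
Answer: -14581568841982183/320586774013 ≈ -45484.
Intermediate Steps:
-45484 + 1/((15340/16341 + T(142)/20326) - 25097) = -45484 + 1/((15340/16341 + 142**2/20326) - 25097) = -45484 + 1/((15340*(1/16341) + 20164*(1/20326)) - 25097) = -45484 + 1/((1180/1257 + 10082/10163) - 25097) = -45484 + 1/(24665414/12774891 - 25097) = -45484 + 1/(-320586774013/12774891) = -45484 - 12774891/320586774013 = -14581568841982183/320586774013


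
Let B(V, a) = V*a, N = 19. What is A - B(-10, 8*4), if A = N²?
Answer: 681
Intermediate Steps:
A = 361 (A = 19² = 361)
A - B(-10, 8*4) = 361 - (-10)*8*4 = 361 - (-10)*32 = 361 - 1*(-320) = 361 + 320 = 681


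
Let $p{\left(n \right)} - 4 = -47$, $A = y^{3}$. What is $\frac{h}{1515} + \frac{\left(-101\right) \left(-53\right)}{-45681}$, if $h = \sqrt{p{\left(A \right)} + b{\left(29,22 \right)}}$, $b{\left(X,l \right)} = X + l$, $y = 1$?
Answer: $- \frac{5353}{45681} + \frac{2 \sqrt{2}}{1515} \approx -0.11532$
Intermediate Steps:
$A = 1$ ($A = 1^{3} = 1$)
$p{\left(n \right)} = -43$ ($p{\left(n \right)} = 4 - 47 = -43$)
$h = 2 \sqrt{2}$ ($h = \sqrt{-43 + \left(29 + 22\right)} = \sqrt{-43 + 51} = \sqrt{8} = 2 \sqrt{2} \approx 2.8284$)
$\frac{h}{1515} + \frac{\left(-101\right) \left(-53\right)}{-45681} = \frac{2 \sqrt{2}}{1515} + \frac{\left(-101\right) \left(-53\right)}{-45681} = 2 \sqrt{2} \cdot \frac{1}{1515} + 5353 \left(- \frac{1}{45681}\right) = \frac{2 \sqrt{2}}{1515} - \frac{5353}{45681} = - \frac{5353}{45681} + \frac{2 \sqrt{2}}{1515}$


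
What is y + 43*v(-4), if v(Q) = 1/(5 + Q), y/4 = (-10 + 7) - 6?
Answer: 7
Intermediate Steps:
y = -36 (y = 4*((-10 + 7) - 6) = 4*(-3 - 6) = 4*(-9) = -36)
y + 43*v(-4) = -36 + 43/(5 - 4) = -36 + 43/1 = -36 + 43*1 = -36 + 43 = 7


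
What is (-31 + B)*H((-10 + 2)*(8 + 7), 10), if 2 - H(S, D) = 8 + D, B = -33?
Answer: 1024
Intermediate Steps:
H(S, D) = -6 - D (H(S, D) = 2 - (8 + D) = 2 + (-8 - D) = -6 - D)
(-31 + B)*H((-10 + 2)*(8 + 7), 10) = (-31 - 33)*(-6 - 1*10) = -64*(-6 - 10) = -64*(-16) = 1024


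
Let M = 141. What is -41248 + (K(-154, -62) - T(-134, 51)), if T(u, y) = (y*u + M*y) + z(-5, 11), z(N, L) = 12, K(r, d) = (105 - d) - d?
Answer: -41388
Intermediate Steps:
K(r, d) = 105 - 2*d
T(u, y) = 12 + 141*y + u*y (T(u, y) = (y*u + 141*y) + 12 = (u*y + 141*y) + 12 = (141*y + u*y) + 12 = 12 + 141*y + u*y)
-41248 + (K(-154, -62) - T(-134, 51)) = -41248 + ((105 - 2*(-62)) - (12 + 141*51 - 134*51)) = -41248 + ((105 + 124) - (12 + 7191 - 6834)) = -41248 + (229 - 1*369) = -41248 + (229 - 369) = -41248 - 140 = -41388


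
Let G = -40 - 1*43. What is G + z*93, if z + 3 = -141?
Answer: -13475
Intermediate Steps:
z = -144 (z = -3 - 141 = -144)
G = -83 (G = -40 - 43 = -83)
G + z*93 = -83 - 144*93 = -83 - 13392 = -13475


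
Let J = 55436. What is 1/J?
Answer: 1/55436 ≈ 1.8039e-5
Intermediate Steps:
1/J = 1/55436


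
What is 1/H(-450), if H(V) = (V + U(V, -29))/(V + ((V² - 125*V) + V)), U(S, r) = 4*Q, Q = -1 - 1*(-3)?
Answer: -128925/221 ≈ -583.37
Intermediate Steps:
Q = 2 (Q = -1 + 3 = 2)
U(S, r) = 8 (U(S, r) = 4*2 = 8)
H(V) = (8 + V)/(V² - 123*V) (H(V) = (V + 8)/(V + ((V² - 125*V) + V)) = (8 + V)/(V + (V² - 124*V)) = (8 + V)/(V² - 123*V))
1/H(-450) = 1/((8 - 450)/((-450)*(-123 - 450))) = 1/(-1/450*(-442)/(-573)) = 1/(-1/450*(-1/573)*(-442)) = 1/(-221/128925) = -128925/221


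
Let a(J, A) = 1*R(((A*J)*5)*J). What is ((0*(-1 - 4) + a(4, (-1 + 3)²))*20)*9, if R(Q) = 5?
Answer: 900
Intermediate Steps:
a(J, A) = 5 (a(J, A) = 1*5 = 5)
((0*(-1 - 4) + a(4, (-1 + 3)²))*20)*9 = ((0*(-1 - 4) + 5)*20)*9 = ((0*(-5) + 5)*20)*9 = ((0 + 5)*20)*9 = (5*20)*9 = 100*9 = 900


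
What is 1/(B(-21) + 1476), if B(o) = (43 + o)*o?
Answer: 1/1014 ≈ 0.00098619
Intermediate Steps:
B(o) = o*(43 + o)
1/(B(-21) + 1476) = 1/(-21*(43 - 21) + 1476) = 1/(-21*22 + 1476) = 1/(-462 + 1476) = 1/1014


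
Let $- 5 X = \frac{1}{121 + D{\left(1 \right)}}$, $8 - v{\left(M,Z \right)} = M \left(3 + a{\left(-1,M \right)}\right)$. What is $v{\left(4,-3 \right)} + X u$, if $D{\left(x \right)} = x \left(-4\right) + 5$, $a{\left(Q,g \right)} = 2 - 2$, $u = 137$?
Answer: $- \frac{2577}{610} \approx -4.2246$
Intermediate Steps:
$a{\left(Q,g \right)} = 0$ ($a{\left(Q,g \right)} = 2 - 2 = 0$)
$D{\left(x \right)} = 5 - 4 x$ ($D{\left(x \right)} = - 4 x + 5 = 5 - 4 x$)
$v{\left(M,Z \right)} = 8 - 3 M$ ($v{\left(M,Z \right)} = 8 - M \left(3 + 0\right) = 8 - M 3 = 8 - 3 M$)
$X = - \frac{1}{610}$ ($X = - \frac{1}{5 \left(121 + \left(5 - 4\right)\right)} = - \frac{1}{5 \left(121 + 1\right)} = - \frac{1}{5 \cdot 122} = \left(- \frac{1}{5}\right) \frac{1}{122} = - \frac{1}{610} \approx -0.0016393$)
$v{\left(4,-3 \right)} + X u = \left(8 - 12\right) - \frac{137}{610} = -4 - \frac{137}{610} = - \frac{2577}{610}$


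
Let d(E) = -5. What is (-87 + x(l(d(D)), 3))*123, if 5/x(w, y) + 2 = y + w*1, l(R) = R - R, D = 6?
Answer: -10086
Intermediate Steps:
l(R) = 0
x(w, y) = 5/(-2 + w + y) (x(w, y) = 5/(-2 + (y + w*1)) = 5/(-2 + (y + w)) = 5/(-2 + (w + y)) = 5/(-2 + w + y))
(-87 + x(l(d(D)), 3))*123 = (-87 + 5/(-2 + 0 + 3))*123 = (-87 + 5/1)*123 = (-87 + 5*1)*123 = (-87 + 5)*123 = -82*123 = -10086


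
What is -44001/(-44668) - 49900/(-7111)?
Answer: 195524947/24433396 ≈ 8.0024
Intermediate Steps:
-44001/(-44668) - 49900/(-7111) = -44001*(-1/44668) - 49900*(-1/7111) = 44001/44668 + 49900/7111 = 195524947/24433396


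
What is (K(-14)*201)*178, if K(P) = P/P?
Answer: 35778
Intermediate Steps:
K(P) = 1
(K(-14)*201)*178 = (1*201)*178 = 201*178 = 35778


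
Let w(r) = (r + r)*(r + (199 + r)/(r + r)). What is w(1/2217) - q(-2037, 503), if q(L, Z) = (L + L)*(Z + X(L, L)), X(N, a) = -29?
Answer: 9492388510694/4915089 ≈ 1.9313e+6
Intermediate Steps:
w(r) = 2*r*(r + (199 + r)/(2*r)) (w(r) = (2*r)*(r + (199 + r)/((2*r))) = (2*r)*(r + (199 + r)*(1/(2*r))) = (2*r)*(r + (199 + r)/(2*r)) = 2*r*(r + (199 + r)/(2*r)))
q(L, Z) = 2*L*(-29 + Z) (q(L, Z) = (L + L)*(Z - 29) = (2*L)*(-29 + Z) = 2*L*(-29 + Z))
w(1/2217) - q(-2037, 503) = (199 + 1/2217 + 2*(1/2217)²) - 2*(-2037)*(-29 + 503) = (199 + 1/2217 + 2*(1/2217)²) - 2*(-2037)*474 = (199 + 1/2217 + 2*(1/4915089)) - 1*(-1931076) = (199 + 1/2217 + 2/4915089) + 1931076 = 978104930/4915089 + 1931076 = 9492388510694/4915089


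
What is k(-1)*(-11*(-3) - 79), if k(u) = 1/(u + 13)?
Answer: -23/6 ≈ -3.8333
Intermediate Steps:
k(u) = 1/(13 + u)
k(-1)*(-11*(-3) - 79) = (-11*(-3) - 79)/(13 - 1) = (33 - 79)/12 = (1/12)*(-46) = -23/6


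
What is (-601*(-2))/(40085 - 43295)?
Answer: -601/1605 ≈ -0.37445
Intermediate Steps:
(-601*(-2))/(40085 - 43295) = 1202/(-3210) = 1202*(-1/3210) = -601/1605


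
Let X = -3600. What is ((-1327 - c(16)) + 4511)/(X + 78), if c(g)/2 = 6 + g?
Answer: -1570/1761 ≈ -0.89154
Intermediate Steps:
c(g) = 12 + 2*g (c(g) = 2*(6 + g) = 12 + 2*g)
((-1327 - c(16)) + 4511)/(X + 78) = ((-1327 - (12 + 2*16)) + 4511)/(-3600 + 78) = ((-1327 - (12 + 32)) + 4511)/(-3522) = ((-1327 - 1*44) + 4511)*(-1/3522) = ((-1327 - 44) + 4511)*(-1/3522) = (-1371 + 4511)*(-1/3522) = 3140*(-1/3522) = -1570/1761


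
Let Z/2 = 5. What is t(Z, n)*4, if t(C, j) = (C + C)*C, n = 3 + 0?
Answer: 800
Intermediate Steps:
Z = 10 (Z = 2*5 = 10)
n = 3
t(C, j) = 2*C² (t(C, j) = (2*C)*C = 2*C²)
t(Z, n)*4 = (2*10²)*4 = (2*100)*4 = 200*4 = 800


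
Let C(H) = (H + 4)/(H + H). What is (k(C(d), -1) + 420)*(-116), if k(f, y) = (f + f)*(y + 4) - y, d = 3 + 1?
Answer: -49532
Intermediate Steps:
d = 4
C(H) = (4 + H)/(2*H) (C(H) = (4 + H)/((2*H)) = (4 + H)*(1/(2*H)) = (4 + H)/(2*H))
k(f, y) = -y + 2*f*(4 + y) (k(f, y) = (2*f)*(4 + y) - y = 2*f*(4 + y) - y = -y + 2*f*(4 + y))
(k(C(d), -1) + 420)*(-116) = ((-1*(-1) + 8*((½)*(4 + 4)/4) + 2*((½)*(4 + 4)/4)*(-1)) + 420)*(-116) = ((1 + 8*((½)*(¼)*8) + 2*((½)*(¼)*8)*(-1)) + 420)*(-116) = ((1 + 8*1 + 2*1*(-1)) + 420)*(-116) = ((1 + 8 - 2) + 420)*(-116) = (7 + 420)*(-116) = 427*(-116) = -49532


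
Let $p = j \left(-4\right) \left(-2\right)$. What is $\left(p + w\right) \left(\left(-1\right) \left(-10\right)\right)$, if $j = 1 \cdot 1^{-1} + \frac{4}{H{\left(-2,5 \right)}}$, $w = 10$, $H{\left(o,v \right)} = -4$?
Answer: $100$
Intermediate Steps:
$j = 0$ ($j = 1 \cdot 1^{-1} + \frac{4}{-4} = 1 \cdot 1 + 4 \left(- \frac{1}{4}\right) = 1 - 1 = 0$)
$p = 0$ ($p = 0 \left(-4\right) \left(-2\right) = 0 \left(-2\right) = 0$)
$\left(p + w\right) \left(\left(-1\right) \left(-10\right)\right) = \left(0 + 10\right) \left(\left(-1\right) \left(-10\right)\right) = 10 \cdot 10 = 100$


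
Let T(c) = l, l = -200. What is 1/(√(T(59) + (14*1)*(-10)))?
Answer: -I*√85/170 ≈ -0.054233*I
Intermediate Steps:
T(c) = -200
1/(√(T(59) + (14*1)*(-10))) = 1/(√(-200 + (14*1)*(-10))) = 1/(√(-200 + 14*(-10))) = 1/(√(-200 - 140)) = 1/(√(-340)) = 1/(2*I*√85) = -I*√85/170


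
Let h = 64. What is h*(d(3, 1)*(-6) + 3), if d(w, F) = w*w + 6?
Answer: -5568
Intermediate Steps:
d(w, F) = 6 + w² (d(w, F) = w² + 6 = 6 + w²)
h*(d(3, 1)*(-6) + 3) = 64*((6 + 3²)*(-6) + 3) = 64*((6 + 9)*(-6) + 3) = 64*(15*(-6) + 3) = 64*(-90 + 3) = 64*(-87) = -5568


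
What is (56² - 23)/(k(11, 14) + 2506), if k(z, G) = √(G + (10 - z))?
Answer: 7801178/6280023 - 3113*√13/6280023 ≈ 1.2404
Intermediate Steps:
k(z, G) = √(10 + G - z)
(56² - 23)/(k(11, 14) + 2506) = (56² - 23)/(√(10 + 14 - 1*11) + 2506) = (3136 - 23)/(√(10 + 14 - 11) + 2506) = 3113/(√13 + 2506) = 3113/(2506 + √13)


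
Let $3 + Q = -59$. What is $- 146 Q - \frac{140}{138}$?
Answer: $\frac{624518}{69} \approx 9051.0$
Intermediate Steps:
$Q = -62$ ($Q = -3 - 59 = -62$)
$- 146 Q - \frac{140}{138} = \left(-146\right) \left(-62\right) - \frac{140}{138} = 9052 - \frac{70}{69} = \frac{624518}{69}$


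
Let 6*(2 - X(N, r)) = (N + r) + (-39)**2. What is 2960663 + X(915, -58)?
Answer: 8880806/3 ≈ 2.9603e+6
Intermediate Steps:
X(N, r) = -503/2 - N/6 - r/6 (X(N, r) = 2 - ((N + r) + (-39)**2)/6 = 2 - ((N + r) + 1521)/6 = 2 - (1521 + N + r)/6 = 2 + (-507/2 - N/6 - r/6) = -503/2 - N/6 - r/6)
2960663 + X(915, -58) = 2960663 + (-503/2 - 1/6*915 - 1/6*(-58)) = 2960663 + (-503/2 - 305/2 + 29/3) = 2960663 - 1183/3 = 8880806/3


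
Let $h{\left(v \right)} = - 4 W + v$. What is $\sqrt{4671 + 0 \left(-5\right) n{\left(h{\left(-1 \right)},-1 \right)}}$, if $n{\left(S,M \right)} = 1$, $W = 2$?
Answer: $3 \sqrt{519} \approx 68.345$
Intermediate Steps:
$h{\left(v \right)} = -8 + v$ ($h{\left(v \right)} = \left(-4\right) 2 + v = -8 + v$)
$\sqrt{4671 + 0 \left(-5\right) n{\left(h{\left(-1 \right)},-1 \right)}} = \sqrt{4671 + 0 \left(-5\right) 1} = \sqrt{4671 + 0 \cdot 1} = \sqrt{4671 + 0} = \sqrt{4671} = 3 \sqrt{519}$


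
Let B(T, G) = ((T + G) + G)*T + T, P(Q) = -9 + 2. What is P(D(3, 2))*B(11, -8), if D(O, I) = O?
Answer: 308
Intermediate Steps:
P(Q) = -7
B(T, G) = T + T*(T + 2*G) (B(T, G) = ((G + T) + G)*T + T = (T + 2*G)*T + T = T*(T + 2*G) + T = T + T*(T + 2*G))
P(D(3, 2))*B(11, -8) = -77*(1 + 11 + 2*(-8)) = -77*(1 + 11 - 16) = -77*(-4) = -7*(-44) = 308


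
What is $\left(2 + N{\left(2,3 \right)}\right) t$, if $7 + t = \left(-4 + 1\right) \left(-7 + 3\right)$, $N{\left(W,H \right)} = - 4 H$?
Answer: $-50$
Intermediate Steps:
$t = 5$ ($t = -7 + \left(-4 + 1\right) \left(-7 + 3\right) = -7 - -12 = -7 + 12 = 5$)
$\left(2 + N{\left(2,3 \right)}\right) t = \left(2 - 12\right) 5 = \left(-10\right) 5 = -50$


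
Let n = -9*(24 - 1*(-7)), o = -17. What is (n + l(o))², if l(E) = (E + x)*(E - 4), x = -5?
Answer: 33489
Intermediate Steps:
n = -279 (n = -9*(24 + 7) = -9*31 = -279)
l(E) = (-5 + E)*(-4 + E) (l(E) = (E - 5)*(E - 4) = (-5 + E)*(-4 + E))
(n + l(o))² = (-279 + (20 + (-17)² - 9*(-17)))² = (-279 + (20 + 289 + 153))² = (-279 + 462)² = 183² = 33489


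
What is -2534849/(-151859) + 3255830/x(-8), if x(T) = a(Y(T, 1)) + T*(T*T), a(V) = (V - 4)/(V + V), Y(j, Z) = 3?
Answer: -2958772936843/466662707 ≈ -6340.3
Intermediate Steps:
a(V) = (-4 + V)/(2*V) (a(V) = (-4 + V)/((2*V)) = (-4 + V)*(1/(2*V)) = (-4 + V)/(2*V))
x(T) = -⅙ + T³ (x(T) = (½)*(-4 + 3)/3 + T*(T*T) = (½)*(⅓)*(-1) + T*T² = -⅙ + T³)
-2534849/(-151859) + 3255830/x(-8) = -2534849/(-151859) + 3255830/(-⅙ + (-8)³) = -2534849*(-1/151859) + 3255830/(-⅙ - 512) = 2534849/151859 + 3255830/(-3073/6) = 2534849/151859 + 3255830*(-6/3073) = 2534849/151859 - 19534980/3073 = -2958772936843/466662707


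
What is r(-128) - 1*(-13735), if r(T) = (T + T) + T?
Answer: 13351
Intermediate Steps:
r(T) = 3*T (r(T) = 2*T + T = 3*T)
r(-128) - 1*(-13735) = 3*(-128) - 1*(-13735) = -384 + 13735 = 13351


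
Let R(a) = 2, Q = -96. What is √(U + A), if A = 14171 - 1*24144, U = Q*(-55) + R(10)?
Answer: I*√4691 ≈ 68.491*I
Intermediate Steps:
U = 5282 (U = -96*(-55) + 2 = 5280 + 2 = 5282)
A = -9973 (A = 14171 - 24144 = -9973)
√(U + A) = √(5282 - 9973) = √(-4691) = I*√4691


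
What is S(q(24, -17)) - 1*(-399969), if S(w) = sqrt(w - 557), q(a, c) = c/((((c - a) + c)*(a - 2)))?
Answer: 399969 + I*sqrt(226718085)/638 ≈ 3.9997e+5 + 23.601*I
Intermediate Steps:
q(a, c) = c/((-2 + a)*(-a + 2*c)) (q(a, c) = c/(((-a + 2*c)*(-2 + a))) = c/(((-2 + a)*(-a + 2*c))) = c*(1/((-2 + a)*(-a + 2*c))) = c/((-2 + a)*(-a + 2*c)))
S(w) = sqrt(-557 + w)
S(q(24, -17)) - 1*(-399969) = sqrt(-557 - 1*(-17)/(24**2 - 2*24 + 4*(-17) - 2*24*(-17))) - 1*(-399969) = sqrt(-557 - 1*(-17)/(576 - 48 - 68 + 816)) + 399969 = sqrt(-557 - 1*(-17)/1276) + 399969 = sqrt(-557 - 1*(-17)*1/1276) + 399969 = sqrt(-557 + 17/1276) + 399969 = sqrt(-710715/1276) + 399969 = I*sqrt(226718085)/638 + 399969 = 399969 + I*sqrt(226718085)/638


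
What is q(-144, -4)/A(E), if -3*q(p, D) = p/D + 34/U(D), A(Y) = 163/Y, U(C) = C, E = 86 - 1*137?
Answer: 935/326 ≈ 2.8681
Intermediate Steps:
E = -51 (E = 86 - 137 = -51)
q(p, D) = -34/(3*D) - p/(3*D) (q(p, D) = -(p/D + 34/D)/3 = -(34/D + p/D)/3 = -34/(3*D) - p/(3*D))
q(-144, -4)/A(E) = ((⅓)*(-34 - 1*(-144))/(-4))/((163/(-51))) = ((⅓)*(-¼)*(-34 + 144))/((163*(-1/51))) = ((⅓)*(-¼)*110)/(-163/51) = -55/6*(-51/163) = 935/326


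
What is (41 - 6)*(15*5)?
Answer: 2625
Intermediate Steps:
(41 - 6)*(15*5) = 35*75 = 2625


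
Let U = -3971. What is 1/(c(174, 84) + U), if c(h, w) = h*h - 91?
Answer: 1/26214 ≈ 3.8148e-5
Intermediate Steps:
c(h, w) = -91 + h**2 (c(h, w) = h**2 - 91 = -91 + h**2)
1/(c(174, 84) + U) = 1/((-91 + 174**2) - 3971) = 1/((-91 + 30276) - 3971) = 1/(30185 - 3971) = 1/26214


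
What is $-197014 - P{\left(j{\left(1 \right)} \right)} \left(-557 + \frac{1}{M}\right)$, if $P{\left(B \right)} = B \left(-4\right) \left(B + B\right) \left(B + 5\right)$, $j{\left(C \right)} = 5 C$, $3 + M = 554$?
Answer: $- \frac{722366714}{551} \approx -1.311 \cdot 10^{6}$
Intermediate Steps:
$M = 551$ ($M = -3 + 554 = 551$)
$P{\left(B \right)} = - 8 B^{2} \left(5 + B\right)$ ($P{\left(B \right)} = - 4 B 2 B \left(5 + B\right) = - 8 B^{2} \left(5 + B\right)$)
$-197014 - P{\left(j{\left(1 \right)} \right)} \left(-557 + \frac{1}{M}\right) = -197014 - 8 \left(5 \cdot 1\right)^{2} \left(-5 - 5 \cdot 1\right) \left(-557 + \frac{1}{551}\right) = -197014 - 8 \cdot 5^{2} \left(-5 - 5\right) \left(-557 + \frac{1}{551}\right) = -197014 - 8 \cdot 25 \left(-5 - 5\right) \left(- \frac{306906}{551}\right) = -197014 - 8 \cdot 25 \left(-10\right) \left(- \frac{306906}{551}\right) = -197014 - \left(-2000\right) \left(- \frac{306906}{551}\right) = -197014 - \frac{613812000}{551} = - \frac{722366714}{551}$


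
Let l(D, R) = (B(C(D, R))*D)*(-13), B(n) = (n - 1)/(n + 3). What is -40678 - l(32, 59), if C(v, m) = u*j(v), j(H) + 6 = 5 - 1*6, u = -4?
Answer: -1249786/31 ≈ -40316.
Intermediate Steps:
j(H) = -7 (j(H) = -6 + (5 - 1*6) = -6 + (5 - 6) = -6 - 1 = -7)
C(v, m) = 28 (C(v, m) = -4*(-7) = 28)
B(n) = (-1 + n)/(3 + n)
l(D, R) = -351*D/31 (l(D, R) = (((-1 + 28)/(3 + 28))*D)*(-13) = ((27/31)*D)*(-13) = (((1/31)*27)*D)*(-13) = (27*D/31)*(-13) = -351*D/31)
-40678 - l(32, 59) = -40678 - (-351)*32/31 = -40678 - 1*(-11232/31) = -40678 + 11232/31 = -1249786/31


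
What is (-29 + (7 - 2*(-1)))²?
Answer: 400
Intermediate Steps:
(-29 + (7 - 2*(-1)))² = (-29 + (7 + 2))² = (-29 + 9)² = (-20)² = 400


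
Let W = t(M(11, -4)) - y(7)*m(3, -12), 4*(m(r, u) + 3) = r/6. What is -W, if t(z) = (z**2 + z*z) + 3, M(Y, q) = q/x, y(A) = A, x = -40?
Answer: -4629/200 ≈ -23.145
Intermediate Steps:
m(r, u) = -3 + r/24 (m(r, u) = -3 + (r/6)/4 = -3 + r/24)
M(Y, q) = -q/40 (M(Y, q) = q/(-40) = q*(-1/40) = -q/40)
t(z) = 3 + 2*z**2 (t(z) = (z**2 + z**2) + 3 = 2*z**2 + 3 = 3 + 2*z**2)
W = 4629/200 (W = (3 + 2*(-1/40*(-4))**2) - 7*(-3 + (1/24)*3) = (3 + 2*(1/10)**2) - 7*(-3 + 1/8) = (3 + 2*(1/100)) - 7*(-23)/8 = (3 + 1/50) - 1*(-161/8) = 151/50 + 161/8 = 4629/200 ≈ 23.145)
-W = -1*4629/200 = -4629/200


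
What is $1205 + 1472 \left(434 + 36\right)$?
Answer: $693045$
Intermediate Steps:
$1205 + 1472 \left(434 + 36\right) = 1205 + 1472 \cdot 470 = 1205 + 691840 = 693045$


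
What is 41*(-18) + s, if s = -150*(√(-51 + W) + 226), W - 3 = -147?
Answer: -34638 - 150*I*√195 ≈ -34638.0 - 2094.6*I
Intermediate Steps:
W = -144 (W = 3 - 147 = -144)
s = -33900 - 150*I*√195 (s = -150*(√(-51 - 144) + 226) = -150*(√(-195) + 226) = -150*(I*√195 + 226) = -150*(226 + I*√195) = -33900 - 150*I*√195 ≈ -33900.0 - 2094.6*I)
41*(-18) + s = 41*(-18) + (-33900 - 150*I*√195) = -738 + (-33900 - 150*I*√195) = -34638 - 150*I*√195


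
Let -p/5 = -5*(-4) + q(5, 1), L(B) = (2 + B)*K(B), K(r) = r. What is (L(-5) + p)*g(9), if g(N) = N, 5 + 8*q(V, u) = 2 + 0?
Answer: -5985/8 ≈ -748.13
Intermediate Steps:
q(V, u) = -3/8 (q(V, u) = -5/8 + (2 + 0)/8 = -5/8 + (⅛)*2 = -5/8 + ¼ = -3/8)
L(B) = B*(2 + B) (L(B) = (2 + B)*B = B*(2 + B))
p = -785/8 (p = -5*(-5*(-4) - 3/8) = -5*(20 - 3/8) = -5*157/8 = -785/8 ≈ -98.125)
(L(-5) + p)*g(9) = (-5*(2 - 5) - 785/8)*9 = (-5*(-3) - 785/8)*9 = (15 - 785/8)*9 = -665/8*9 = -5985/8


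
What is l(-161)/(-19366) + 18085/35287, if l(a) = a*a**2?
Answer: 6417947859/29711654 ≈ 216.01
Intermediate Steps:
l(a) = a**3
l(-161)/(-19366) + 18085/35287 = (-161)**3/(-19366) + 18085/35287 = -4173281*(-1/19366) + 18085*(1/35287) = 181447/842 + 18085/35287 = 6417947859/29711654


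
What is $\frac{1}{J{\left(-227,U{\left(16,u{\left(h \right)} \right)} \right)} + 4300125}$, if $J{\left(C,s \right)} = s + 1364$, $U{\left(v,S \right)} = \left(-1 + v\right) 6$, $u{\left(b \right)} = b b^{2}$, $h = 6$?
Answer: $\frac{1}{4301579} \approx 2.3247 \cdot 10^{-7}$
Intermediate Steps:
$u{\left(b \right)} = b^{3}$
$U{\left(v,S \right)} = -6 + 6 v$
$J{\left(C,s \right)} = 1364 + s$
$\frac{1}{J{\left(-227,U{\left(16,u{\left(h \right)} \right)} \right)} + 4300125} = \frac{1}{\left(1364 + \left(-6 + 6 \cdot 16\right)\right) + 4300125} = \frac{1}{\left(1364 + \left(-6 + 96\right)\right) + 4300125} = \frac{1}{\left(1364 + 90\right) + 4300125} = \frac{1}{1454 + 4300125} = \frac{1}{4301579}$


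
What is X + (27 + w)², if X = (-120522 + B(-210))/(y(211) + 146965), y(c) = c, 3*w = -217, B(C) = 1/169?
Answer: 459862959071/223854696 ≈ 2054.3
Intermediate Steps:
B(C) = 1/169
w = -217/3 (w = (⅓)*(-217) = -217/3 ≈ -72.333)
X = -20368217/24872744 (X = (-120522 + 1/169)/(211 + 146965) = -20368217/169/147176 = -20368217/169*1/147176 = -20368217/24872744 ≈ -0.81890)
X + (27 + w)² = -20368217/24872744 + (27 - 217/3)² = -20368217/24872744 + (-136/3)² = -20368217/24872744 + 18496/9 = 459862959071/223854696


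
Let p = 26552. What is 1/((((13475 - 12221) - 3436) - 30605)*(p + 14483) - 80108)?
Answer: -1/1345494653 ≈ -7.4322e-10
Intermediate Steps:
1/((((13475 - 12221) - 3436) - 30605)*(p + 14483) - 80108) = 1/((((13475 - 12221) - 3436) - 30605)*(26552 + 14483) - 80108) = 1/(((1254 - 3436) - 30605)*41035 - 80108) = 1/((-2182 - 30605)*41035 - 80108) = 1/(-32787*41035 - 80108) = 1/(-1345414545 - 80108) = 1/(-1345494653) = -1/1345494653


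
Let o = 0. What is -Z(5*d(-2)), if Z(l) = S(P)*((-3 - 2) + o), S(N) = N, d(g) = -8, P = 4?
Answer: 20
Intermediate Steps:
Z(l) = -20 (Z(l) = 4*((-3 - 2) + 0) = 4*(-5 + 0) = 4*(-5) = -20)
-Z(5*d(-2)) = -1*(-20) = 20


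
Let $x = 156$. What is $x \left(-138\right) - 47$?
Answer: $-21575$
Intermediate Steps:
$x \left(-138\right) - 47 = 156 \left(-138\right) - 47 = -21528 - 47 = -21575$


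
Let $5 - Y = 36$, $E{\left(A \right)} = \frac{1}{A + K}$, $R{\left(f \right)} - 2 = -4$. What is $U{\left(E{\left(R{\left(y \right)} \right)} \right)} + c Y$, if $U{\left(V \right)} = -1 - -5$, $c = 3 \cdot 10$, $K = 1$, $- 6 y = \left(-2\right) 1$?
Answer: $-926$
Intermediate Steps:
$y = \frac{1}{3}$ ($y = - \frac{\left(-2\right) 1}{6} = \left(- \frac{1}{6}\right) \left(-2\right) = \frac{1}{3} \approx 0.33333$)
$R{\left(f \right)} = -2$ ($R{\left(f \right)} = 2 - 4 = -2$)
$E{\left(A \right)} = \frac{1}{1 + A}$ ($E{\left(A \right)} = \frac{1}{A + 1} = \frac{1}{1 + A}$)
$Y = -31$ ($Y = 5 - 36 = -31$)
$c = 30$
$U{\left(V \right)} = 4$ ($U{\left(V \right)} = -1 + 5 = 4$)
$U{\left(E{\left(R{\left(y \right)} \right)} \right)} + c Y = 4 + 30 \left(-31\right) = 4 - 930 = -926$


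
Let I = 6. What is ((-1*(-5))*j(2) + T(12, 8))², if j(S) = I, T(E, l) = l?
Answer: 1444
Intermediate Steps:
j(S) = 6
((-1*(-5))*j(2) + T(12, 8))² = (-1*(-5)*6 + 8)² = (5*6 + 8)² = (30 + 8)² = 38² = 1444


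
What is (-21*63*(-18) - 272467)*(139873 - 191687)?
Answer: 12883706542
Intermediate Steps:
(-21*63*(-18) - 272467)*(139873 - 191687) = (-1323*(-18) - 272467)*(-51814) = (23814 - 272467)*(-51814) = -248653*(-51814) = 12883706542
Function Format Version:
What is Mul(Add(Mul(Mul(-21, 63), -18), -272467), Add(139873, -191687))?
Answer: 12883706542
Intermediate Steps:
Mul(Add(Mul(Mul(-21, 63), -18), -272467), Add(139873, -191687)) = Mul(Add(Mul(-1323, -18), -272467), -51814) = Mul(Add(23814, -272467), -51814) = Mul(-248653, -51814) = 12883706542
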